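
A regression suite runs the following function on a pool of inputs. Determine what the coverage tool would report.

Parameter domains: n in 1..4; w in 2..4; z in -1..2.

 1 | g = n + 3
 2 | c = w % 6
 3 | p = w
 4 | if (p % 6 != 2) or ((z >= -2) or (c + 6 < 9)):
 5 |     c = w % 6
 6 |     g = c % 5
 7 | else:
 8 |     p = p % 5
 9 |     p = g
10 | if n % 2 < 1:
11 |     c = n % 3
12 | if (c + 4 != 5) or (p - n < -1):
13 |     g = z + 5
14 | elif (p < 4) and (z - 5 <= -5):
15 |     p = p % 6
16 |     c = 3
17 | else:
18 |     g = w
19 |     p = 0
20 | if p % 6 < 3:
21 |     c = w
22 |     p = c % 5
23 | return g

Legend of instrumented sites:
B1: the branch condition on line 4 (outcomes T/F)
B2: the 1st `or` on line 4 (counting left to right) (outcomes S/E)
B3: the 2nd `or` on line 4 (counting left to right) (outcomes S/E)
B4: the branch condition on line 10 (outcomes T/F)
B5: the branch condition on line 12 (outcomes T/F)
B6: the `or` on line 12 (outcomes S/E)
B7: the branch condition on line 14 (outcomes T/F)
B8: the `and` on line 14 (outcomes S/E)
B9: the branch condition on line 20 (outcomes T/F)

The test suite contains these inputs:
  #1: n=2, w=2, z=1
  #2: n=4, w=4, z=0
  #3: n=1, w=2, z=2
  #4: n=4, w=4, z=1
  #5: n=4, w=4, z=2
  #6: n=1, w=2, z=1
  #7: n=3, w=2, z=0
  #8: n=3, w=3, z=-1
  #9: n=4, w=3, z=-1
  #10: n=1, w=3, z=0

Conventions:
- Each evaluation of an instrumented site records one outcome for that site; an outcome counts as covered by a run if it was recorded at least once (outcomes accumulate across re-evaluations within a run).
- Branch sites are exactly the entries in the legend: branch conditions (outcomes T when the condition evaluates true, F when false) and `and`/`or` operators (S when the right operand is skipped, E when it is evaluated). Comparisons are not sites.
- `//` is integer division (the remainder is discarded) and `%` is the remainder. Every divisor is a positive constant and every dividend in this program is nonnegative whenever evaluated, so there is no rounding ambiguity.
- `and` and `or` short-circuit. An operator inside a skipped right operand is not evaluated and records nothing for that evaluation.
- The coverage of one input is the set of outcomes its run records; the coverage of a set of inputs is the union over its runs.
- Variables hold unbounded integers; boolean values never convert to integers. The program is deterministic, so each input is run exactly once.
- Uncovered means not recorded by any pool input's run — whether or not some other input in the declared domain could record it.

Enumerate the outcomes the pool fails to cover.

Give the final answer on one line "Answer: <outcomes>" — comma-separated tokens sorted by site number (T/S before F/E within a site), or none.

input #1, n=2, w=2, z=1: outcomes B1=T, B2=E, B3=S, B4=T, B5=T, B6=S, B9=T
input #2, n=4, w=4, z=0: outcomes B1=T, B2=S, B4=T, B5=F, B6=E, B7=F, B8=S, B9=T
input #3, n=1, w=2, z=2: outcomes B1=T, B2=E, B3=S, B4=F, B5=T, B6=S, B9=T
input #4, n=4, w=4, z=1: outcomes B1=T, B2=S, B4=T, B5=F, B6=E, B7=F, B8=S, B9=T
input #5, n=4, w=4, z=2: outcomes B1=T, B2=S, B4=T, B5=F, B6=E, B7=F, B8=S, B9=T
input #6, n=1, w=2, z=1: outcomes B1=T, B2=E, B3=S, B4=F, B5=T, B6=S, B9=T
input #7, n=3, w=2, z=0: outcomes B1=T, B2=E, B3=S, B4=F, B5=T, B6=S, B9=T
input #8, n=3, w=3, z=-1: outcomes B1=T, B2=S, B4=F, B5=T, B6=S, B9=F
input #9, n=4, w=3, z=-1: outcomes B1=T, B2=S, B4=T, B5=F, B6=E, B7=T, B8=E, B9=F
input #10, n=1, w=3, z=0: outcomes B1=T, B2=S, B4=F, B5=T, B6=S, B9=F
union over the pool: B1=T, B2=S, B2=E, B3=S, B4=T, B4=F, B5=T, B5=F, B6=S, B6=E, B7=T, B7=F, B8=S, B8=E, B9=T, B9=F
uncovered (2 of 18): B1=F, B3=E

Answer: B1=F, B3=E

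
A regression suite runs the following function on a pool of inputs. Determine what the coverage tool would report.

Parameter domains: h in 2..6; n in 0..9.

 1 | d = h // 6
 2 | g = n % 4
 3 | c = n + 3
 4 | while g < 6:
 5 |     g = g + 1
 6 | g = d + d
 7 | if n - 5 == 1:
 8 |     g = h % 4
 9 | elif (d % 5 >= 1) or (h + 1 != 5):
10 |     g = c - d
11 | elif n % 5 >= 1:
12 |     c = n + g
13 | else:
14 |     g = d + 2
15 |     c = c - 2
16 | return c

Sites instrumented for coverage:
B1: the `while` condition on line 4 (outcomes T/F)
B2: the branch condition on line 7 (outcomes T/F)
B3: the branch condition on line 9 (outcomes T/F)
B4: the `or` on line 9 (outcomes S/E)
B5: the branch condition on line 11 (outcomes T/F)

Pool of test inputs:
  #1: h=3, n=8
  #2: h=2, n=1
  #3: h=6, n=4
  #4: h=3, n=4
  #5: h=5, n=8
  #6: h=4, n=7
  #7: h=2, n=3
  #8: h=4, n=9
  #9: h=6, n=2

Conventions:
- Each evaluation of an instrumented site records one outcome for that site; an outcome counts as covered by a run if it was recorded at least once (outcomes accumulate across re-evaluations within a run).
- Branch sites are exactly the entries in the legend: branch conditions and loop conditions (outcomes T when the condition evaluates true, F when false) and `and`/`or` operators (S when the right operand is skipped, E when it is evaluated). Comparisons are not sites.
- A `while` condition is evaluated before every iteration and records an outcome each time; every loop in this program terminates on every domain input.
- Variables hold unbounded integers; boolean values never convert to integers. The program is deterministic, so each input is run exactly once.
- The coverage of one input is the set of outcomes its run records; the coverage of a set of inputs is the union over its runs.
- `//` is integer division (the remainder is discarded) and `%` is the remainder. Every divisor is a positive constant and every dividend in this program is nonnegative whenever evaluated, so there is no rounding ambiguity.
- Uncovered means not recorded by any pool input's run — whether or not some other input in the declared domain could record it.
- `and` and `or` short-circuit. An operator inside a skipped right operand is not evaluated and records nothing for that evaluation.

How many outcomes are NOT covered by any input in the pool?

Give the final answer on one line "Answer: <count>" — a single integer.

run #1 (h=3, n=8) runs B1->T, B1->T, B1->T, B1->T, B1->T, B1->T, B1->F, B2->F, B4->E, B3->T; records B1=T, B1=F, B2=F, B3=T, B4=E
run #2 (h=2, n=1) runs B1->T, B1->T, B1->T, B1->T, B1->T, B1->F, B2->F, B4->E, B3->T; records B1=T, B1=F, B2=F, B3=T, B4=E
run #3 (h=6, n=4) runs B1->T, B1->T, B1->T, B1->T, B1->T, B1->T, B1->F, B2->F, B4->S, B3->T; records B1=T, B1=F, B2=F, B3=T, B4=S
run #4 (h=3, n=4) runs B1->T, B1->T, B1->T, B1->T, B1->T, B1->T, B1->F, B2->F, B4->E, B3->T; records B1=T, B1=F, B2=F, B3=T, B4=E
run #5 (h=5, n=8) runs B1->T, B1->T, B1->T, B1->T, B1->T, B1->T, B1->F, B2->F, B4->E, B3->T; records B1=T, B1=F, B2=F, B3=T, B4=E
run #6 (h=4, n=7) runs B1->T, B1->T, B1->T, B1->F, B2->F, B4->E, B3->F, B5->T; records B1=T, B1=F, B2=F, B3=F, B4=E, B5=T
run #7 (h=2, n=3) runs B1->T, B1->T, B1->T, B1->F, B2->F, B4->E, B3->T; records B1=T, B1=F, B2=F, B3=T, B4=E
run #8 (h=4, n=9) runs B1->T, B1->T, B1->T, B1->T, B1->T, B1->F, B2->F, B4->E, B3->F, B5->T; records B1=T, B1=F, B2=F, B3=F, B4=E, B5=T
run #9 (h=6, n=2) runs B1->T, B1->T, B1->T, B1->T, B1->F, B2->F, B4->S, B3->T; records B1=T, B1=F, B2=F, B3=T, B4=S
union over the pool: B1=T, B1=F, B2=F, B3=T, B3=F, B4=S, B4=E, B5=T
uncovered (2 of 10): B2=T, B5=F

Answer: 2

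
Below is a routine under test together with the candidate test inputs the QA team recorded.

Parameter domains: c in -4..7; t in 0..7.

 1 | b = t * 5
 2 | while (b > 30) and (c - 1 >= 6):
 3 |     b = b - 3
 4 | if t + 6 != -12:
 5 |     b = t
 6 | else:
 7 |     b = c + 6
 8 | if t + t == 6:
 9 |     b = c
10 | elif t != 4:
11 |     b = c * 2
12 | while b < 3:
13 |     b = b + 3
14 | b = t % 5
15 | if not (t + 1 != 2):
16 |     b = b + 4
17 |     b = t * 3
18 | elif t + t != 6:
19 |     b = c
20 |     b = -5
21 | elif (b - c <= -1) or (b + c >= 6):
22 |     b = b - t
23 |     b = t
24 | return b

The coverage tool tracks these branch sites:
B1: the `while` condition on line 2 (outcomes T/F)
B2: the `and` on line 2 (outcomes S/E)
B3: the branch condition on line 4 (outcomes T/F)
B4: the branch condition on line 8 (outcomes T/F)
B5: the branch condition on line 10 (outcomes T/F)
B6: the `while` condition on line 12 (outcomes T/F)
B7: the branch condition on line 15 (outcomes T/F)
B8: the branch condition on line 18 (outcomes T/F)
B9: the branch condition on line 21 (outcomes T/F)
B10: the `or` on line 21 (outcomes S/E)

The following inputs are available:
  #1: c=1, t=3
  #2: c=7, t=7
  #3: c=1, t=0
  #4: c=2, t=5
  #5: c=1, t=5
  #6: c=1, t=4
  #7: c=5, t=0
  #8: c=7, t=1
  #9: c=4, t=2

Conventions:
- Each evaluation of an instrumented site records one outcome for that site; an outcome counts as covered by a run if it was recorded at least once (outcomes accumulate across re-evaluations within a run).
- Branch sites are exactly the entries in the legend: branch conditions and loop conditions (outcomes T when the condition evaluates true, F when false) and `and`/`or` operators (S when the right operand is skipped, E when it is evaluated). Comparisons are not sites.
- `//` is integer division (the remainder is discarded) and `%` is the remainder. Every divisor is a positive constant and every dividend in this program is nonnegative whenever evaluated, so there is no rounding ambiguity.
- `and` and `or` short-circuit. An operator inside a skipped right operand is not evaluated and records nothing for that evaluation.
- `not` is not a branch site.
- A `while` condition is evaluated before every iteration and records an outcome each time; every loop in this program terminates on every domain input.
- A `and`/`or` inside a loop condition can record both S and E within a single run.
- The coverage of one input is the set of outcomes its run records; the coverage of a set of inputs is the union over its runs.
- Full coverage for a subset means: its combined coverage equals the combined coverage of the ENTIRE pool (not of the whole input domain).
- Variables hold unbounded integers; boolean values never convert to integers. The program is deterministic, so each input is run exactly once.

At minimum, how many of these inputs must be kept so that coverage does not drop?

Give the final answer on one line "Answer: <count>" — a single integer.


input #1, c=1, t=3: outcomes B1=F, B2=S, B3=T, B4=T, B6=T, B6=F, B7=F, B8=F, B9=F, B10=E
input #2, c=7, t=7: outcomes B1=T, B1=F, B2=S, B2=E, B3=T, B4=F, B5=T, B6=F, B7=F, B8=T
input #3, c=1, t=0: outcomes B1=F, B2=S, B3=T, B4=F, B5=T, B6=T, B6=F, B7=F, B8=T
input #4, c=2, t=5: outcomes B1=F, B2=S, B3=T, B4=F, B5=T, B6=F, B7=F, B8=T
input #5, c=1, t=5: outcomes B1=F, B2=S, B3=T, B4=F, B5=T, B6=T, B6=F, B7=F, B8=T
input #6, c=1, t=4: outcomes B1=F, B2=S, B3=T, B4=F, B5=F, B6=F, B7=F, B8=T
input #7, c=5, t=0: outcomes B1=F, B2=S, B3=T, B4=F, B5=T, B6=F, B7=F, B8=T
input #8, c=7, t=1: outcomes B1=F, B2=S, B3=T, B4=F, B5=T, B6=F, B7=T
input #9, c=4, t=2: outcomes B1=F, B2=S, B3=T, B4=F, B5=T, B6=F, B7=F, B8=T
pool-wide coverage (17 outcomes): B1=T, B1=F, B2=S, B2=E, B3=T, B4=T, B4=F, B5=T, B5=F, B6=T, B6=F, B7=T, B7=F, B8=T, B8=F, B9=F, B10=E
size 1 is not enough: best union over all size-1 subsets is 10/17
size 2 is not enough: best union over all size-2 subsets is 15/17
size 3 is not enough: best union over all size-3 subsets is 16/17
the canonical winner is {1, 2, 6, 8}: size 4, full 17-outcome coverage, earliest index list among size-4 covers
Answer: 4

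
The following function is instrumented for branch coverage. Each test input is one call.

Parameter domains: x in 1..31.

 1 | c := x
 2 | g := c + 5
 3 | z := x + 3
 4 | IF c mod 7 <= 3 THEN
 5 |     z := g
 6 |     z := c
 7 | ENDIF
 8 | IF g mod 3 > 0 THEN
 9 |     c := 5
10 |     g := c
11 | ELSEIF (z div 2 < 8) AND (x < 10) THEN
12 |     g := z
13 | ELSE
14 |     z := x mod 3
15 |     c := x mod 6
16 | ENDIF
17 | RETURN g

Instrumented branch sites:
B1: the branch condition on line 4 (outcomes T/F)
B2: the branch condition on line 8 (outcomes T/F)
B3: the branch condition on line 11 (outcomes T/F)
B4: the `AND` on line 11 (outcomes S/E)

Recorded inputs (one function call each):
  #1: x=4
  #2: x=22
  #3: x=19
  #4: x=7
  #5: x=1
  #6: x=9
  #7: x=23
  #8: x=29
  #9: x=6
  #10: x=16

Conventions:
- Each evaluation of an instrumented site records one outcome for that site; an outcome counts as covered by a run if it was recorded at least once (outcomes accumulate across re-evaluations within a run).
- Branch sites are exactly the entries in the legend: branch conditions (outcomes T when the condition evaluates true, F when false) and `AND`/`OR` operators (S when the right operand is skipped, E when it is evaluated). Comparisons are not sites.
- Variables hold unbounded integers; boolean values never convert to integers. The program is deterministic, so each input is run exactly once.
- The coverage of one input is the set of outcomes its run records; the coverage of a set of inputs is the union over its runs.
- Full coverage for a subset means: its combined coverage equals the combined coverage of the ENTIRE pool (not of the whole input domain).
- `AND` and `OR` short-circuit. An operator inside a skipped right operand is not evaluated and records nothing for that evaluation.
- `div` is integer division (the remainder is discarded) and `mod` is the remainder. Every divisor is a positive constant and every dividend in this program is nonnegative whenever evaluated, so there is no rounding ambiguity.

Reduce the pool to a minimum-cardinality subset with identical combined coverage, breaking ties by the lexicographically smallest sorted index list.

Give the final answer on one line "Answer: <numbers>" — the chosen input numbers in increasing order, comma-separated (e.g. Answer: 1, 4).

input #1, x=4: events B1->F, B2->F, B4->E, B3->T; outcomes B1=F, B2=F, B3=T, B4=E
input #2, x=22: events B1->T, B2->F, B4->S, B3->F; outcomes B1=T, B2=F, B3=F, B4=S
input #3, x=19: events B1->F, B2->F, B4->S, B3->F; outcomes B1=F, B2=F, B3=F, B4=S
input #4, x=7: events B1->T, B2->F, B4->E, B3->T; outcomes B1=T, B2=F, B3=T, B4=E
input #5, x=1: events B1->T, B2->F, B4->E, B3->T; outcomes B1=T, B2=F, B3=T, B4=E
input #6, x=9: events B1->T, B2->T; outcomes B1=T, B2=T
input #7, x=23: events B1->T, B2->T; outcomes B1=T, B2=T
input #8, x=29: events B1->T, B2->T; outcomes B1=T, B2=T
input #9, x=6: events B1->F, B2->T; outcomes B1=F, B2=T
input #10, x=16: events B1->T, B2->F, B4->S, B3->F; outcomes B1=T, B2=F, B3=F, B4=S
the full pool covers 8 outcomes: B1=T, B1=F, B2=T, B2=F, B3=T, B3=F, B4=S, B4=E
size 1 is not enough: best union over all size-1 subsets is 4/8
size 2 is not enough: best union over all size-2 subsets is 7/8
at size 3, {1, 2, 6} reaches all 8 outcomes; every lexicographically earlier size-3 subset fails

Answer: 1, 2, 6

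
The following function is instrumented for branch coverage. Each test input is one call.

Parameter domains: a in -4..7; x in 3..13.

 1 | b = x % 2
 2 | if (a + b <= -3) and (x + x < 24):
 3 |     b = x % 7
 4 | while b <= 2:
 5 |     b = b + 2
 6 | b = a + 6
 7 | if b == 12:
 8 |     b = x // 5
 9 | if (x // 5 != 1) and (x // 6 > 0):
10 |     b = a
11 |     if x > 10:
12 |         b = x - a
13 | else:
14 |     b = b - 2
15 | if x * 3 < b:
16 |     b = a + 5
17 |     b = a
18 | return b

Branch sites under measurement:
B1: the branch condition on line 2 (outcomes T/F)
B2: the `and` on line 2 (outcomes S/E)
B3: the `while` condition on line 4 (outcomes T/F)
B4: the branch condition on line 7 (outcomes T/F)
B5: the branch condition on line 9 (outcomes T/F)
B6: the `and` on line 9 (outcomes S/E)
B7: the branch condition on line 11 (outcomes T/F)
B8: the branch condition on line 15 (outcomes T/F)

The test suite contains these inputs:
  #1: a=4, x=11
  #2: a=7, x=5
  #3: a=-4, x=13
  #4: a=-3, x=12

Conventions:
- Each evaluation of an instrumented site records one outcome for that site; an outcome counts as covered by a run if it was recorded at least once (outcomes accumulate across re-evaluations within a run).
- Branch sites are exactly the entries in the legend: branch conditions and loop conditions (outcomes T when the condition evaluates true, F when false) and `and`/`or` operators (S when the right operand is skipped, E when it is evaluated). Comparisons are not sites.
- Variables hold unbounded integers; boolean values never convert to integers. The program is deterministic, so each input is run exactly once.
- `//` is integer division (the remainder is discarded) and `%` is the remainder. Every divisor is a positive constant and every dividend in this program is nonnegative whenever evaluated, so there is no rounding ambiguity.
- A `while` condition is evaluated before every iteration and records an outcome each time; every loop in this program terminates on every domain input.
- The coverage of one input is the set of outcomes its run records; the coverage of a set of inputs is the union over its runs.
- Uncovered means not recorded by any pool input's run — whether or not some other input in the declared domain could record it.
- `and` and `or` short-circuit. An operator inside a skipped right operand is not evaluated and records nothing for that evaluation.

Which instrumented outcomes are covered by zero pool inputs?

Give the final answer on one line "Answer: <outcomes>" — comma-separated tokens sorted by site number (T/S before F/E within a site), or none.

#1 (a=4, x=11) -> covered: B1=F, B2=S, B3=T, B3=F, B4=F, B5=T, B6=E, B7=T, B8=F
#2 (a=7, x=5) -> covered: B1=F, B2=S, B3=T, B3=F, B4=F, B5=F, B6=S, B8=F
#3 (a=-4, x=13) -> covered: B1=F, B2=E, B3=T, B3=F, B4=F, B5=T, B6=E, B7=T, B8=F
#4 (a=-3, x=12) -> covered: B1=F, B2=E, B3=T, B3=F, B4=F, B5=T, B6=E, B7=T, B8=F
union over the pool: B1=F, B2=S, B2=E, B3=T, B3=F, B4=F, B5=T, B5=F, B6=S, B6=E, B7=T, B8=F
uncovered (4 of 16): B1=T, B4=T, B7=F, B8=T

Answer: B1=T, B4=T, B7=F, B8=T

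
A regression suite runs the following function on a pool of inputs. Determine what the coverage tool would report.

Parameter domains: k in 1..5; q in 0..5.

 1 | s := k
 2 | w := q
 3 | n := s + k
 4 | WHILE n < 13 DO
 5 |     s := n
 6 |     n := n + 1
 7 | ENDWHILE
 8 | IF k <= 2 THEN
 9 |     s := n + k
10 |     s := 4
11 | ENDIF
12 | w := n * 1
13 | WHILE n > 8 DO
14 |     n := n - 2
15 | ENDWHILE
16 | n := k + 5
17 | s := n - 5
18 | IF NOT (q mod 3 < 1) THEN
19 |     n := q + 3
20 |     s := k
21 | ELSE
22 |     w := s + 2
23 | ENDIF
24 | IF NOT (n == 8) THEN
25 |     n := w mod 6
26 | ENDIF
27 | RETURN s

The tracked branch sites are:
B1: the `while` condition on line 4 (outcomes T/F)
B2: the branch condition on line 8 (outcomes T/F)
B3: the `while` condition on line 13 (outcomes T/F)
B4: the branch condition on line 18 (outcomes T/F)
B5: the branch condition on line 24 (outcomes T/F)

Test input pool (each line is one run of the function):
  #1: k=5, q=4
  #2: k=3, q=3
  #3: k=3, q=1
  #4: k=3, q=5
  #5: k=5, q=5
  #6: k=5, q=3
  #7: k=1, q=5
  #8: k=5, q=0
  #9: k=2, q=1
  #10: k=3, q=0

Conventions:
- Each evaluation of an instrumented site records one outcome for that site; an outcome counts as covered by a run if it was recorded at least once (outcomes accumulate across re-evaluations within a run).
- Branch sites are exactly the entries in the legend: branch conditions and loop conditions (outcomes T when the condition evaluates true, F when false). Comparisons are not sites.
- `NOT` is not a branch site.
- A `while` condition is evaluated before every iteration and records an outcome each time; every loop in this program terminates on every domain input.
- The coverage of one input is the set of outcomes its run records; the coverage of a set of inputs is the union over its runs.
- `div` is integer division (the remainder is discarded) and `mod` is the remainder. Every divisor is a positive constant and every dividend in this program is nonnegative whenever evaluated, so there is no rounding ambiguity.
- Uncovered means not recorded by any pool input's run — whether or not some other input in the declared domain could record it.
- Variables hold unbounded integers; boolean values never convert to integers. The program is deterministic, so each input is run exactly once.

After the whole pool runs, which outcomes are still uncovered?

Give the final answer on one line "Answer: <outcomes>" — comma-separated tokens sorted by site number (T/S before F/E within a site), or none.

run #1 (k=5, q=4) runs B1->T, B1->T, B1->T, B1->F, B2->F, B3->T, B3->T, B3->T, B3->F, B4->T, B5->T; records B1=T, B1=F, B2=F, B3=T, B3=F, B4=T, B5=T
run #2 (k=3, q=3) runs B1->T, B1->T, B1->T, B1->T, B1->T, B1->T, B1->T, B1->F, B2->F, B3->T, B3->T, B3->T, B3->F, B4->F, ...; records B1=T, B1=F, B2=F, B3=T, B3=F, B4=F, B5=F
run #3 (k=3, q=1) runs B1->T, B1->T, B1->T, B1->T, B1->T, B1->T, B1->T, B1->F, B2->F, B3->T, B3->T, B3->T, B3->F, B4->T, ...; records B1=T, B1=F, B2=F, B3=T, B3=F, B4=T, B5=T
run #4 (k=3, q=5) runs B1->T, B1->T, B1->T, B1->T, B1->T, B1->T, B1->T, B1->F, B2->F, B3->T, B3->T, B3->T, B3->F, B4->T, ...; records B1=T, B1=F, B2=F, B3=T, B3=F, B4=T, B5=F
run #5 (k=5, q=5) runs B1->T, B1->T, B1->T, B1->F, B2->F, B3->T, B3->T, B3->T, B3->F, B4->T, B5->F; records B1=T, B1=F, B2=F, B3=T, B3=F, B4=T, B5=F
run #6 (k=5, q=3) runs B1->T, B1->T, B1->T, B1->F, B2->F, B3->T, B3->T, B3->T, B3->F, B4->F, B5->T; records B1=T, B1=F, B2=F, B3=T, B3=F, B4=F, B5=T
run #7 (k=1, q=5) runs B1->T, B1->T, B1->T, B1->T, B1->T, B1->T, B1->T, B1->T, B1->T, B1->T, B1->T, B1->F, B2->T, B3->T, ...; records B1=T, B1=F, B2=T, B3=T, B3=F, B4=T, B5=F
run #8 (k=5, q=0) runs B1->T, B1->T, B1->T, B1->F, B2->F, B3->T, B3->T, B3->T, B3->F, B4->F, B5->T; records B1=T, B1=F, B2=F, B3=T, B3=F, B4=F, B5=T
run #9 (k=2, q=1) runs B1->T, B1->T, B1->T, B1->T, B1->T, B1->T, B1->T, B1->T, B1->T, B1->F, B2->T, B3->T, B3->T, B3->T, ...; records B1=T, B1=F, B2=T, B3=T, B3=F, B4=T, B5=T
run #10 (k=3, q=0) runs B1->T, B1->T, B1->T, B1->T, B1->T, B1->T, B1->T, B1->F, B2->F, B3->T, B3->T, B3->T, B3->F, B4->F, ...; records B1=T, B1=F, B2=F, B3=T, B3=F, B4=F, B5=F
union over the pool: B1=T, B1=F, B2=T, B2=F, B3=T, B3=F, B4=T, B4=F, B5=T, B5=F
uncovered (0 of 10): none

Answer: none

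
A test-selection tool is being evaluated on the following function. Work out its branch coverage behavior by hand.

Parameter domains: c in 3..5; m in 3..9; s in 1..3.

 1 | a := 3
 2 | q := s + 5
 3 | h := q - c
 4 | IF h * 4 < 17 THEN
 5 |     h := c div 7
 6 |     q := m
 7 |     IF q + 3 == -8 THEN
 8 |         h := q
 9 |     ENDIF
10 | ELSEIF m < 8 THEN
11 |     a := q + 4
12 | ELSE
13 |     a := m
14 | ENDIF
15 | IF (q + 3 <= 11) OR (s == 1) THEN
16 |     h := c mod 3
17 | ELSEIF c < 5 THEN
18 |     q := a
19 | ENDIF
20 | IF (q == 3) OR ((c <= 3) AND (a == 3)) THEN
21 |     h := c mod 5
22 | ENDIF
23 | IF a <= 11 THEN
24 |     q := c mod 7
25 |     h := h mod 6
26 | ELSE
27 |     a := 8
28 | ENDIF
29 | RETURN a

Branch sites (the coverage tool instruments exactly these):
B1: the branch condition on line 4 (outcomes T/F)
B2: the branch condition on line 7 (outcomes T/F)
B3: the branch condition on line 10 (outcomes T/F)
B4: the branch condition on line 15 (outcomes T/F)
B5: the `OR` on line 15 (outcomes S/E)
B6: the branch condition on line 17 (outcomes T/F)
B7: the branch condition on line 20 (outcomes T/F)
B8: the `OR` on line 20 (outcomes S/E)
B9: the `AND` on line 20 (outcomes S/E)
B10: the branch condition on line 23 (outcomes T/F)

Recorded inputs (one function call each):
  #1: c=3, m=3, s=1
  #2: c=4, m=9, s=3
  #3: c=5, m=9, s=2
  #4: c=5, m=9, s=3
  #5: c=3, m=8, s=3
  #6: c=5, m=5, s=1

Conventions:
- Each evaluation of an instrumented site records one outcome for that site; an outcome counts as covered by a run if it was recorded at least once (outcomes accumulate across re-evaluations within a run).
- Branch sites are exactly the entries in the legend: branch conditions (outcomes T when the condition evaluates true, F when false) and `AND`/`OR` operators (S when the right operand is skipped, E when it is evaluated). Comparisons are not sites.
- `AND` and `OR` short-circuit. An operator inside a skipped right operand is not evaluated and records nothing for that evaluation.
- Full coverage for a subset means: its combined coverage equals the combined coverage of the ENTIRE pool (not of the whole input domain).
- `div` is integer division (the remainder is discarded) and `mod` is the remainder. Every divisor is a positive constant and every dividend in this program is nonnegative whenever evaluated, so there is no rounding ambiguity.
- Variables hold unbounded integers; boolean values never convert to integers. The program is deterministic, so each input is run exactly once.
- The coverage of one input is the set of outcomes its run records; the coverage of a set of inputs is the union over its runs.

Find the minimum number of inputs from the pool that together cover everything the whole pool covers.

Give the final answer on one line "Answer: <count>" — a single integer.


#1 (c=3, m=3, s=1) -> covered: B1=T, B2=F, B4=T, B5=S, B7=T, B8=S, B10=T
#2 (c=4, m=9, s=3) -> covered: B1=T, B2=F, B4=F, B5=E, B6=T, B7=T, B8=S, B10=T
#3 (c=5, m=9, s=2) -> covered: B1=T, B2=F, B4=F, B5=E, B6=F, B7=F, B8=E, B9=S, B10=T
#4 (c=5, m=9, s=3) -> covered: B1=T, B2=F, B4=F, B5=E, B6=F, B7=F, B8=E, B9=S, B10=T
#5 (c=3, m=8, s=3) -> covered: B1=F, B3=F, B4=T, B5=S, B7=F, B8=E, B9=E, B10=T
#6 (c=5, m=5, s=1) -> covered: B1=T, B2=F, B4=T, B5=S, B7=F, B8=E, B9=S, B10=T
the full pool covers 17 outcomes: B1=T, B1=F, B2=F, B3=F, B4=T, B4=F, B5=S, B5=E, B6=T, B6=F, B7=T, B7=F, B8=S, B8=E, B9=S, B9=E, B10=T
size 1 is not enough: best union over all size-1 subsets is 9/17
size 2 is not enough: best union over all size-2 subsets is 15/17
inputs {2, 3, 5} (size 3) cover everything; no size-3 subset with a lexicographically smaller index list covers all 17
Answer: 3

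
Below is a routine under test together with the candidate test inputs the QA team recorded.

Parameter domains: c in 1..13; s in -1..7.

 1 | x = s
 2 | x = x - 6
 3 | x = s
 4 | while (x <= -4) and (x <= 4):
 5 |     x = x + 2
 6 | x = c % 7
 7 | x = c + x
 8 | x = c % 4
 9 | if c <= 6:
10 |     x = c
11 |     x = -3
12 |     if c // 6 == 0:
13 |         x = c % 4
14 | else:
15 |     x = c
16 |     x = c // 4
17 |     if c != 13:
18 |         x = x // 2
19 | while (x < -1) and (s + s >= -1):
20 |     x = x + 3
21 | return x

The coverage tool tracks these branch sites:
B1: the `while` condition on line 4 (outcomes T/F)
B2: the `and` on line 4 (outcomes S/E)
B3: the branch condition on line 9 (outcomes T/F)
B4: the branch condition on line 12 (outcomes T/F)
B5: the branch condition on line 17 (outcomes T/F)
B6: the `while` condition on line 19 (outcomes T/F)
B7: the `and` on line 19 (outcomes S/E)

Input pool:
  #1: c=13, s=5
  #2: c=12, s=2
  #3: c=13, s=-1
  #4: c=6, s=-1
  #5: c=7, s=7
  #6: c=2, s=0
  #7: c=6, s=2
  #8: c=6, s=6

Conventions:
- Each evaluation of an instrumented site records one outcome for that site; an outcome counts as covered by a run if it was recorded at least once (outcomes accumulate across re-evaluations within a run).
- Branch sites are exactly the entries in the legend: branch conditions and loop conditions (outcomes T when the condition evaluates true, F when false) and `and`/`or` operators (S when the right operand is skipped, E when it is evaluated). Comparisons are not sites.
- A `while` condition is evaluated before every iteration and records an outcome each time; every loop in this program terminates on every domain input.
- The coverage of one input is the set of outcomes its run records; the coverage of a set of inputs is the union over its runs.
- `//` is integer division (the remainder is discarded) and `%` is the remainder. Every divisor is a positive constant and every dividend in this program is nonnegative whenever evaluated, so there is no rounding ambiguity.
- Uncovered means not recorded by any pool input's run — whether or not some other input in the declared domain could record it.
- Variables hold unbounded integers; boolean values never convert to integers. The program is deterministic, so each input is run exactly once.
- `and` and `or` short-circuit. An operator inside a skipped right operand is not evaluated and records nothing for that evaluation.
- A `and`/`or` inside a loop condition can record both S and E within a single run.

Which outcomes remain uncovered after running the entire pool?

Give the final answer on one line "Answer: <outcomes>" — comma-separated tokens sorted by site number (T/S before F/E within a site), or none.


#1 (c=13, s=5) -> B2->S, B1->F, B3->F, B5->F, B7->S, B6->F; covered: B1=F, B2=S, B3=F, B5=F, B6=F, B7=S
#2 (c=12, s=2) -> B2->S, B1->F, B3->F, B5->T, B7->S, B6->F; covered: B1=F, B2=S, B3=F, B5=T, B6=F, B7=S
#3 (c=13, s=-1) -> B2->S, B1->F, B3->F, B5->F, B7->S, B6->F; covered: B1=F, B2=S, B3=F, B5=F, B6=F, B7=S
#4 (c=6, s=-1) -> B2->S, B1->F, B3->T, B4->F, B7->E, B6->F; covered: B1=F, B2=S, B3=T, B4=F, B6=F, B7=E
#5 (c=7, s=7) -> B2->S, B1->F, B3->F, B5->T, B7->S, B6->F; covered: B1=F, B2=S, B3=F, B5=T, B6=F, B7=S
#6 (c=2, s=0) -> B2->S, B1->F, B3->T, B4->T, B7->S, B6->F; covered: B1=F, B2=S, B3=T, B4=T, B6=F, B7=S
#7 (c=6, s=2) -> B2->S, B1->F, B3->T, B4->F, B7->E, B6->T, B7->S, B6->F; covered: B1=F, B2=S, B3=T, B4=F, B6=T, B6=F, B7=S, B7=E
#8 (c=6, s=6) -> B2->S, B1->F, B3->T, B4->F, B7->E, B6->T, B7->S, B6->F; covered: B1=F, B2=S, B3=T, B4=F, B6=T, B6=F, B7=S, B7=E
union over the pool: B1=F, B2=S, B3=T, B3=F, B4=T, B4=F, B5=T, B5=F, B6=T, B6=F, B7=S, B7=E
uncovered (2 of 14): B1=T, B2=E
Answer: B1=T, B2=E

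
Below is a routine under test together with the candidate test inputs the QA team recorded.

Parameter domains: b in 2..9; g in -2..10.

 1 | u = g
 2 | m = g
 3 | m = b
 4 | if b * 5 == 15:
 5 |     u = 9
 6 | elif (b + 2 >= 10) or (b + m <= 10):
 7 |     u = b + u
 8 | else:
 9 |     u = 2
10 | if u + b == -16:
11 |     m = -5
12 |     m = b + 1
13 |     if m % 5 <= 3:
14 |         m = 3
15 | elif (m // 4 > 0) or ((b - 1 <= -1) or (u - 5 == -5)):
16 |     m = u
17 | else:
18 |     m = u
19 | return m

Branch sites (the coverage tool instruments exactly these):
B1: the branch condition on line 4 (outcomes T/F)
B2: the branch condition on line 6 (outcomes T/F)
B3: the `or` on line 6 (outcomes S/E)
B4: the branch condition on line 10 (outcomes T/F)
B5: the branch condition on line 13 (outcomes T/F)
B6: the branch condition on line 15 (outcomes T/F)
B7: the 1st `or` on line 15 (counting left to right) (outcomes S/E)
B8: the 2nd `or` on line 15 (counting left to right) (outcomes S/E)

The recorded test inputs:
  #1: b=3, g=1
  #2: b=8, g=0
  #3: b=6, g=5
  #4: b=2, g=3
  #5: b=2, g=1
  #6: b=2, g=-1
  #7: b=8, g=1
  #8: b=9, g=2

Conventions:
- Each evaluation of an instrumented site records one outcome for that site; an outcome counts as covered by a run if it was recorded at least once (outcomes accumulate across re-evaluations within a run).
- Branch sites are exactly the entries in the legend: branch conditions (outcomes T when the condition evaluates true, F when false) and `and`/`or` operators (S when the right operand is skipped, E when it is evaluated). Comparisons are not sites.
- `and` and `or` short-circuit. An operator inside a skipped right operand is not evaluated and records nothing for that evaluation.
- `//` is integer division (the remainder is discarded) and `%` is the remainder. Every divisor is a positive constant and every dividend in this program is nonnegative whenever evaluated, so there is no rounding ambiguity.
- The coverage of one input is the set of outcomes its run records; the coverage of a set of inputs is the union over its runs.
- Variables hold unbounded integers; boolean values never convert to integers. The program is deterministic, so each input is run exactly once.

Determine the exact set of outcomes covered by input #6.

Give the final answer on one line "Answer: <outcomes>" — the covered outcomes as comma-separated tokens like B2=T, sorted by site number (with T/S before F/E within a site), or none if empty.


Event log for input #6 (b=2, g=-1):
  B1->F, B3->E, B2->T, B4->F, B7->E, B8->E, B6->F
distinct outcomes covered: B1=F, B2=T, B3=E, B4=F, B6=F, B7=E, B8=E
Answer: B1=F, B2=T, B3=E, B4=F, B6=F, B7=E, B8=E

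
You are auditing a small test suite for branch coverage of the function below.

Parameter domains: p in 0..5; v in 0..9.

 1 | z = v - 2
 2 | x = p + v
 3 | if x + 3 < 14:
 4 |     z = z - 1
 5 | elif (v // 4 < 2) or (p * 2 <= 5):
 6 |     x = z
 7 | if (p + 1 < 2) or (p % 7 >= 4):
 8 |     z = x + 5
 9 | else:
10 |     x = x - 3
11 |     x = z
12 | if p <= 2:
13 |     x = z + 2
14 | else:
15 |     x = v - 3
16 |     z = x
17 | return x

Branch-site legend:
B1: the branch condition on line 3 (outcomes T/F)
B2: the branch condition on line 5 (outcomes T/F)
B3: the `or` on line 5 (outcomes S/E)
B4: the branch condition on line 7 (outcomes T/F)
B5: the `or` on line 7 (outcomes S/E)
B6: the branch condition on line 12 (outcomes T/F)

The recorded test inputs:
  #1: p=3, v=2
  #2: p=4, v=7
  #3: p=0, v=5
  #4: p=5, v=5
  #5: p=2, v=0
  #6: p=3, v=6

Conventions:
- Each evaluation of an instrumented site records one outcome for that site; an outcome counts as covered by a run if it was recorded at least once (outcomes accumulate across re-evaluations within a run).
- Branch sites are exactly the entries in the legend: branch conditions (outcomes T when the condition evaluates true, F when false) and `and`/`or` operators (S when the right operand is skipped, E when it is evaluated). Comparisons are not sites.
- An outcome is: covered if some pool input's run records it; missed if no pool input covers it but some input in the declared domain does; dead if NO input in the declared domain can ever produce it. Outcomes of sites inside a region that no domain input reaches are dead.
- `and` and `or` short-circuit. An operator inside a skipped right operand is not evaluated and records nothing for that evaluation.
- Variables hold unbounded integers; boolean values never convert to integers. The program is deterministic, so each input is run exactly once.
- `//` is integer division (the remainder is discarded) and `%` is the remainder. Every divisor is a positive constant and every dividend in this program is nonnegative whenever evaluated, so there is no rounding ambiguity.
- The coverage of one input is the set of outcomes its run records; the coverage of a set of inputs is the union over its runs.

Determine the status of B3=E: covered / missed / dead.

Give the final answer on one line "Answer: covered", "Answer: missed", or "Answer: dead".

no pool input records B3=E
but domain input (p=2, v=9) does record it -> reachable, so missed

Answer: missed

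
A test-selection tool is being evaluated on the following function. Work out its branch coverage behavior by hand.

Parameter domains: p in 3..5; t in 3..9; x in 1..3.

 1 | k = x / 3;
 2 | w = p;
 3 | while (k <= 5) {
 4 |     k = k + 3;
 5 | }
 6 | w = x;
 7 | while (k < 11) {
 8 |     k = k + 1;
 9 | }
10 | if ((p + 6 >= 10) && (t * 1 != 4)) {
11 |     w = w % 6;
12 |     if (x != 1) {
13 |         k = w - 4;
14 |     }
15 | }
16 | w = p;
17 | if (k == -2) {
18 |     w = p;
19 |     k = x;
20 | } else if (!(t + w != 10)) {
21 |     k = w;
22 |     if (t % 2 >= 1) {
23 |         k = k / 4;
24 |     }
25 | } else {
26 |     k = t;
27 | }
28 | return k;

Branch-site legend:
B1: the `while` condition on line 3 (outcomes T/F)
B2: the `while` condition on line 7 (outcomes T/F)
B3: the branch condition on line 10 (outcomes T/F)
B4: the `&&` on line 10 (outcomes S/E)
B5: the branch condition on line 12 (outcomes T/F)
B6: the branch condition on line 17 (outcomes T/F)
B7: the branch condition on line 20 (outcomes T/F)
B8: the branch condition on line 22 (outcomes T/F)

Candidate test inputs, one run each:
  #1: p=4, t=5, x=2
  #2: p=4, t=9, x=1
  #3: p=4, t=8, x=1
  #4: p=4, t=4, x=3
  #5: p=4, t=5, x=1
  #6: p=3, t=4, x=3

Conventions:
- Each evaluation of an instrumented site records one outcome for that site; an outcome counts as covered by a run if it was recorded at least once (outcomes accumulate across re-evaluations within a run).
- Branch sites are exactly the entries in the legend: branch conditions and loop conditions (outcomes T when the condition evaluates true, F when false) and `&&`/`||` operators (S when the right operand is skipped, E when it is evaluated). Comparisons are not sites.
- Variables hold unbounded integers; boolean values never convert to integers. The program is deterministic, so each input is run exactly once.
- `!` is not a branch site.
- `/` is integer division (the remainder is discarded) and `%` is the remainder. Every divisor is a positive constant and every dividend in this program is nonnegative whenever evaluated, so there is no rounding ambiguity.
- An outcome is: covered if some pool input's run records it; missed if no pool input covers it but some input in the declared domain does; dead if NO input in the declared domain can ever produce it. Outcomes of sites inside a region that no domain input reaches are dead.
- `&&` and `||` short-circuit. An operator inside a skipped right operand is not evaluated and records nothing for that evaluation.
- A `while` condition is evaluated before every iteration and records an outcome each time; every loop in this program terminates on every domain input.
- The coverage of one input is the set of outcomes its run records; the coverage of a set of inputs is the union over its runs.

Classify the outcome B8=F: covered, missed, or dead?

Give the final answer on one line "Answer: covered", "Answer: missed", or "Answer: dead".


no pool input records B8=F
but domain input (p=4, t=6, x=1) does record it -> reachable, so missed
Answer: missed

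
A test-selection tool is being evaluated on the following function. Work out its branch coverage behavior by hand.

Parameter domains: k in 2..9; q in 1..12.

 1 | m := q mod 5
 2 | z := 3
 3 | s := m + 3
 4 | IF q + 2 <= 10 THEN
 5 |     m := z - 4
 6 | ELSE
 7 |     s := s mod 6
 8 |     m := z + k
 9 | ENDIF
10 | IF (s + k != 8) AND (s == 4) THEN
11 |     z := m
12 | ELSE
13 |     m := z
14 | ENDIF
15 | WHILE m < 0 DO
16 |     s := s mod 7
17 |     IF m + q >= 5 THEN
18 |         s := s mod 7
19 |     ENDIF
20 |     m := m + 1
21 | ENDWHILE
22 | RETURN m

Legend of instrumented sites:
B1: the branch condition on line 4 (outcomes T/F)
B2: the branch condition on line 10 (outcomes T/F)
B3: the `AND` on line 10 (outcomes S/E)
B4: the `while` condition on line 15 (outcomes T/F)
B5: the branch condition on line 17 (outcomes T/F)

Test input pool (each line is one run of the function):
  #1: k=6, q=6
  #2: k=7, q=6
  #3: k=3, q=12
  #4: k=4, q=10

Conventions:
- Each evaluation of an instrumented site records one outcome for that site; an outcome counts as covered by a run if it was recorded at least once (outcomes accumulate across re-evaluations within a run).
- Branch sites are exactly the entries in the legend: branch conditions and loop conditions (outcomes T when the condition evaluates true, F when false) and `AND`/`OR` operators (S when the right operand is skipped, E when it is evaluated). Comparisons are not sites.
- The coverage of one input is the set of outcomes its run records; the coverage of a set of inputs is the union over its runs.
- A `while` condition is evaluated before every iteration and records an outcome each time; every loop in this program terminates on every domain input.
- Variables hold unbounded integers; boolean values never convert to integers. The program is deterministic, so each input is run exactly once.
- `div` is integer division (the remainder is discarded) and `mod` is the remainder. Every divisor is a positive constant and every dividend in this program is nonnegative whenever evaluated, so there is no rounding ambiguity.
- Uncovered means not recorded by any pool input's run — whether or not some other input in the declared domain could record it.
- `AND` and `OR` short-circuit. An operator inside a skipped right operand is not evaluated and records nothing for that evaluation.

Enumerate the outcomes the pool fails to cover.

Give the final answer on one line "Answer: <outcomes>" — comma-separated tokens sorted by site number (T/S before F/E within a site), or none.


input #1, k=6, q=6: events B1->T, B3->E, B2->T, B4->T, B5->T, B4->F; outcomes B1=T, B2=T, B3=E, B4=T, B4=F, B5=T
input #2, k=7, q=6: events B1->T, B3->E, B2->T, B4->T, B5->T, B4->F; outcomes B1=T, B2=T, B3=E, B4=T, B4=F, B5=T
input #3, k=3, q=12: events B1->F, B3->S, B2->F, B4->F; outcomes B1=F, B2=F, B3=S, B4=F
input #4, k=4, q=10: events B1->F, B3->E, B2->F, B4->F; outcomes B1=F, B2=F, B3=E, B4=F
union over the pool: B1=T, B1=F, B2=T, B2=F, B3=S, B3=E, B4=T, B4=F, B5=T
uncovered (1 of 10): B5=F
Answer: B5=F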